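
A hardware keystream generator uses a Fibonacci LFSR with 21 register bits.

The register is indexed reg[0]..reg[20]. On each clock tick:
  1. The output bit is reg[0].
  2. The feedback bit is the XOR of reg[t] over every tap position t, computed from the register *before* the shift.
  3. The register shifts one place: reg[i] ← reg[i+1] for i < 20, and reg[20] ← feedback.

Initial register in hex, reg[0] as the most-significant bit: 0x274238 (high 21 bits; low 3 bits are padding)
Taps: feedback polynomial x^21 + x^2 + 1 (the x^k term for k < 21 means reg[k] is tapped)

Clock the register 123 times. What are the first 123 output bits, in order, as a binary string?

k : reg_k → out_k, fb_k
0: 001001110100001000111 → 0, fb=1
1: 010011101000010001111 → 0, fb=0
2: 100111010000100011110 → 1, fb=1
3: 001110100001000111101 → 0, fb=1
4: 011101000010001111011 → 0, fb=1
5: 111010000100011110111 → 1, fb=0
6: 110100001000111101110 → 1, fb=1
7: 101000010001111011101 → 1, fb=0
8: 010000100011110111010 → 0, fb=0
9: 100001000111101110100 → 1, fb=1
10: 000010001111011101001 → 0, fb=0
11: 000100011110111010010 → 0, fb=0
12: 001000111101110100100 → 0, fb=1
13: 010001111011101001001 → 0, fb=0
14: 100011110111010010010 → 1, fb=1
15: 000111101110100100101 → 0, fb=0
16: 001111011101001001010 → 0, fb=1
17: 011110111010010010101 → 0, fb=1
18: 111101110100100101011 → 1, fb=0
19: 111011101001001010110 → 1, fb=0
20: 110111010010010101100 → 1, fb=1
21: 101110100100101011001 → 1, fb=0
22: 011101001001010110010 → 0, fb=1
23: 111010010010101100101 → 1, fb=0
24: 110100100101011001010 → 1, fb=1
25: 101001001010110010101 → 1, fb=0
26: 010010010101100101010 → 0, fb=0
27: 100100101011001010100 → 1, fb=1
28: 001001010110010101001 → 0, fb=1
29: 010010101100101010011 → 0, fb=0
30: 100101011001010100110 → 1, fb=1
31: 001010110010101001101 → 0, fb=1
32: 010101100101010011011 → 0, fb=0
33: 101011001010100110110 → 1, fb=0
34: 010110010101001101100 → 0, fb=0
35: 101100101010011011000 → 1, fb=0
36: 011001010100110110000 → 0, fb=1
37: 110010101001101100001 → 1, fb=1
38: 100101010011011000011 → 1, fb=1
39: 001010100110110000111 → 0, fb=1
40: 010101001101100001111 → 0, fb=0
41: 101010011011000011110 → 1, fb=0
42: 010100110110000111100 → 0, fb=0
43: 101001101100001111000 → 1, fb=0
44: 010011011000011110000 → 0, fb=0
45: 100110110000111100000 → 1, fb=1
46: 001101100001111000001 → 0, fb=1
47: 011011000011110000011 → 0, fb=1
48: 110110000111100000111 → 1, fb=1
49: 101100001111000001111 → 1, fb=0
50: 011000011110000011110 → 0, fb=1
51: 110000111100000111101 → 1, fb=1
52: 100001111000001111011 → 1, fb=1
53: 000011110000011110111 → 0, fb=0
54: 000111100000111101110 → 0, fb=0
55: 001111000001111011100 → 0, fb=1
56: 011110000011110111001 → 0, fb=1
57: 111100000111101110011 → 1, fb=0
58: 111000001111011100110 → 1, fb=0
59: 110000011110111001100 → 1, fb=1
60: 100000111101110011001 → 1, fb=1
61: 000001111011100110011 → 0, fb=0
62: 000011110111001100110 → 0, fb=0
63: 000111101110011001100 → 0, fb=0
64: 001111011100110011000 → 0, fb=1
65: 011110111001100110001 → 0, fb=1
66: 111101110011001100011 → 1, fb=0
67: 111011100110011000110 → 1, fb=0
68: 110111001100110001100 → 1, fb=1
69: 101110011001100011001 → 1, fb=0
70: 011100110011000110010 → 0, fb=1
71: 111001100110001100101 → 1, fb=0
72: 110011001100011001010 → 1, fb=1
73: 100110011000110010101 → 1, fb=1
74: 001100110001100101011 → 0, fb=1
75: 011001100011001010111 → 0, fb=1
76: 110011000110010101111 → 1, fb=1
77: 100110001100101011111 → 1, fb=1
78: 001100011001010111111 → 0, fb=1
79: 011000110010101111111 → 0, fb=1
80: 110001100101011111111 → 1, fb=1
81: 100011001010111111111 → 1, fb=1
82: 000110010101111111111 → 0, fb=0
83: 001100101011111111110 → 0, fb=1
84: 011001010111111111101 → 0, fb=1
85: 110010101111111111011 → 1, fb=1
86: 100101011111111110111 → 1, fb=1
87: 001010111111111101111 → 0, fb=1
88: 010101111111111011111 → 0, fb=0
89: 101011111111110111110 → 1, fb=0
90: 010111111111101111100 → 0, fb=0
91: 101111111111011111000 → 1, fb=0
92: 011111111110111110000 → 0, fb=1
93: 111111111101111100001 → 1, fb=0
94: 111111111011111000010 → 1, fb=0
95: 111111110111110000100 → 1, fb=0
96: 111111101111100001000 → 1, fb=0
97: 111111011111000010000 → 1, fb=0
98: 111110111110000100000 → 1, fb=0
99: 111101111100001000000 → 1, fb=0
100: 111011111000010000000 → 1, fb=0
101: 110111110000100000000 → 1, fb=1
102: 101111100001000000001 → 1, fb=0
103: 011111000010000000010 → 0, fb=1
104: 111110000100000000101 → 1, fb=0
105: 111100001000000001010 → 1, fb=0
106: 111000010000000010100 → 1, fb=0
107: 110000100000000101000 → 1, fb=1
108: 100001000000001010001 → 1, fb=1
109: 000010000000010100011 → 0, fb=0
110: 000100000000101000110 → 0, fb=0
111: 001000000001010001100 → 0, fb=1
112: 010000000010100011001 → 0, fb=0
113: 100000000101000110010 → 1, fb=1
114: 000000001010001100101 → 0, fb=0
115: 000000010100011001010 → 0, fb=0
116: 000000101000110010100 → 0, fb=0
117: 000001010001100101000 → 0, fb=0
118: 000010100011001010000 → 0, fb=0
119: 000101000110010100000 → 0, fb=0
120: 001010001100101000000 → 0, fb=1
121: 010100011001010000001 → 0, fb=0
122: 101000110010100000010 → 1, fb=0

001001110100001000111101110100100101011001010100110110000111100000111101110011001100011001010111111111101111100001000000001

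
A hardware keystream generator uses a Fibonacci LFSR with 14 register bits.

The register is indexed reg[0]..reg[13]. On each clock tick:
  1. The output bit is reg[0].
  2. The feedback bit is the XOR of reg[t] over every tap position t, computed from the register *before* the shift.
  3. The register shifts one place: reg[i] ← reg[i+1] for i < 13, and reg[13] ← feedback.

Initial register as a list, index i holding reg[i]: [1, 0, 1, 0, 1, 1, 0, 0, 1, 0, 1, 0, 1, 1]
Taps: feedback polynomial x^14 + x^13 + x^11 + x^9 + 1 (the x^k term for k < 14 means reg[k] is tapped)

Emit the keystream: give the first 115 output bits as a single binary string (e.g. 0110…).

k : reg_k → out_k, fb_k
0: 10101100101011 → 1, fb=0
1: 01011001010110 → 0, fb=0
2: 10110010101100 → 1, fb=0
3: 01100101011000 → 0, fb=1
4: 11001010110001 → 1, fb=1
5: 10010101100011 → 1, fb=0
6: 00101011000110 → 0, fb=1
7: 01010110001101 → 0, fb=0
8: 10101100011010 → 1, fb=0
9: 01011000110100 → 0, fb=0
10: 10110001101000 → 1, fb=1
11: 01100011010001 → 0, fb=0
12: 11000110100010 → 1, fb=1
13: 10001101000101 → 1, fb=1
14: 00011010001011 → 0, fb=1
15: 00110100010111 → 0, fb=1
16: 01101000101111 → 0, fb=0
17: 11010001011110 → 1, fb=1
18: 10100010111101 → 1, fb=0
19: 01000101111010 → 0, fb=1
20: 10001011110101 → 1, fb=0
21: 00010111101010 → 0, fb=0
22: 00101111010100 → 0, fb=0
23: 01011110101000 → 0, fb=0
24: 10111101010000 → 1, fb=0
25: 01111010100000 → 0, fb=0
26: 11110101000000 → 1, fb=1
27: 11101010000001 → 1, fb=0
28: 11010100000010 → 1, fb=1
29: 10101000000101 → 1, fb=1
30: 01010000001011 → 0, fb=1
31: 10100000010111 → 1, fb=0
32: 01000000101110 → 0, fb=1
33: 10000001011101 → 1, fb=0
34: 00000010111010 → 0, fb=1
35: 00000101110101 → 0, fb=1
36: 00001011101011 → 0, fb=1
37: 00010111010111 → 0, fb=1
38: 00101110101111 → 0, fb=0
39: 01011101011110 → 0, fb=0
40: 10111010111100 → 1, fb=1
41: 01110101111001 → 0, fb=0
42: 11101011110010 → 1, fb=0
43: 11010111100100 → 1, fb=0
44: 10101111001000 → 1, fb=1
45: 01011110010001 → 0, fb=0
46: 10111100100010 → 1, fb=1
47: 01111001000101 → 0, fb=0
48: 11110010001010 → 1, fb=1
49: 11100100010101 → 1, fb=0
50: 11001000101010 → 1, fb=1
51: 10010001010101 → 1, fb=0
52: 00100010101010 → 0, fb=0
53: 01000101010100 → 0, fb=0
54: 10001010101000 → 1, fb=1
55: 00010101010001 → 0, fb=0
56: 00101010100010 → 0, fb=0
57: 01010101000100 → 0, fb=1
58: 10101010001001 → 1, fb=0
59: 01010100010010 → 0, fb=1
60: 10101000100101 → 1, fb=1
61: 01010001001011 → 0, fb=1
62: 10100010010111 → 1, fb=0
63: 01000100101110 → 0, fb=1
64: 10001001011101 → 1, fb=0
65: 00010010111010 → 0, fb=1
66: 00100101110101 → 0, fb=1
67: 01001011101011 → 0, fb=1
68: 10010111010111 → 1, fb=0
69: 00101110101110 → 0, fb=1
70: 01011101011101 → 0, fb=1
71: 10111010111011 → 1, fb=1
72: 01110101110111 → 0, fb=1
73: 11101011101111 → 1, fb=1
74: 11010111011111 → 1, fb=0
75: 10101110111110 → 1, fb=1
76: 01011101111101 → 0, fb=1
77: 10111011111011 → 1, fb=1
78: 01110111110111 → 0, fb=1
79: 11101111101111 → 1, fb=1
80: 11011111011111 → 1, fb=0
81: 10111110111110 → 1, fb=1
82: 01111101111101 → 0, fb=1
83: 11111011111011 → 1, fb=1
84: 11110111110111 → 1, fb=0
85: 11101111101110 → 1, fb=0
86: 11011111011100 → 1, fb=1
87: 10111110111001 → 1, fb=1
88: 01111101110011 → 0, fb=0
89: 11111011100110 → 1, fb=0
90: 11110111001100 → 1, fb=0
91: 11101110011000 → 1, fb=0
92: 11011100110000 → 1, fb=0
93: 10111001100000 → 1, fb=1
94: 01110011000001 → 0, fb=1
95: 11100110000011 → 1, fb=0
96: 11001100000110 → 1, fb=0
97: 10011000001100 → 1, fb=0
98: 00110000011000 → 0, fb=1
99: 01100000110001 → 0, fb=0
100: 11000001100010 → 1, fb=1
101: 10000011000101 → 1, fb=1
102: 00000110001011 → 0, fb=1
103: 00001100010111 → 0, fb=1
104: 00011000101111 → 0, fb=0
105: 00110001011110 → 0, fb=0
106: 01100010111100 → 0, fb=0
107: 11000101111000 → 1, fb=0
108: 10001011110000 → 1, fb=0
109: 00010111100000 → 0, fb=0
110: 00101111000000 → 0, fb=0
111: 01011110000000 → 0, fb=0
112: 10111100000000 → 1, fb=1
113: 01111000000001 → 0, fb=1
114: 11110000000011 → 1, fb=0

1010110010101100011010001011110101000000101110101111001000101010100010010111010111011111011111011100110000011000101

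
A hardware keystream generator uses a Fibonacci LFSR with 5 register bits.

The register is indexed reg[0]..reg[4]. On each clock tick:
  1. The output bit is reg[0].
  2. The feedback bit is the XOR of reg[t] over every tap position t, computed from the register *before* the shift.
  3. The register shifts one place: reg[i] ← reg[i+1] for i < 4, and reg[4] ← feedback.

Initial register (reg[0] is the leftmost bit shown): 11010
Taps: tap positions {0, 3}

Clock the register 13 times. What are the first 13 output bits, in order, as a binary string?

tick  register→output (feedback)
  0  11010→1 (0)
  1  10100→1 (1)
  2  01001→0 (0)
  3  10010→1 (0)
  4  00100→0 (0)
  5  01000→0 (0)
  6  10000→1 (1)
  7  00001→0 (0)
  8  00010→0 (1)
  9  00101→0 (0)
 10  01010→0 (1)
 11  10101→1 (1)
 12  01011→0 (1)

1101001000010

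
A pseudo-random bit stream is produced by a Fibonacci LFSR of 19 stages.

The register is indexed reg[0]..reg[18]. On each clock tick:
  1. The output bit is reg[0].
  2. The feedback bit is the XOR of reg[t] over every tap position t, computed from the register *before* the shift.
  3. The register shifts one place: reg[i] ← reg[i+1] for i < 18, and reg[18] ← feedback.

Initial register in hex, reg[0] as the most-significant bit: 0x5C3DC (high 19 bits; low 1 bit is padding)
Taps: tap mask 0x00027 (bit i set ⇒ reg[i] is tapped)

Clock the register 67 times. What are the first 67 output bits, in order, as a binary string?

step | reg (before) | out | fb
   0 | 0101110000111101110 | 0 | 0
   1 | 1011100001111011100 | 1 | 0
   2 | 0111000011110111000 | 0 | 0
   3 | 1110000111101110000 | 1 | 1
   4 | 1100001111011100001 | 1 | 0
   5 | 1000011110111000010 | 1 | 0
   6 | 0000111101110000100 | 0 | 1
   7 | 0001111011100001001 | 0 | 1
   8 | 0011110111000010011 | 0 | 0
   9 | 0111101110000100110 | 0 | 0
  10 | 1111011100001001100 | 1 | 0
  11 | 1110111000010011000 | 1 | 0
  12 | 1101110000100110000 | 1 | 1
  13 | 1011100001001100001 | 1 | 0
  14 | 0111000010011000010 | 0 | 0
  15 | 1110000100110000100 | 1 | 1
  16 | 1100001001100001001 | 1 | 0
  17 | 1000010011000010010 | 1 | 0
  18 | 0000100110000100100 | 0 | 0
  19 | 0001001100001001000 | 0 | 0
  20 | 0010011000010010000 | 0 | 0
  21 | 0100110000100100000 | 0 | 0
  22 | 1001100001001000000 | 1 | 1
  23 | 0011000010010000001 | 0 | 1
  24 | 0110000100100000011 | 0 | 0
  25 | 1100001001000000110 | 1 | 0
  26 | 1000010010000001100 | 1 | 0
  27 | 0000100100000011000 | 0 | 0
  28 | 0001001000000110000 | 0 | 0
  29 | 0010010000001100000 | 0 | 0
  30 | 0100100000011000000 | 0 | 1
  31 | 1001000000110000001 | 1 | 1
  32 | 0010000001100000011 | 0 | 1
  33 | 0100000011000000111 | 0 | 1
  34 | 1000000110000001111 | 1 | 1
  35 | 0000001100000011111 | 0 | 0
  36 | 0000011000000111110 | 0 | 1
  37 | 0000110000001111101 | 0 | 1
  38 | 0001100000011111011 | 0 | 0
  39 | 0011000000111110110 | 0 | 1
  40 | 0110000001111101101 | 0 | 0
  41 | 1100000011111011010 | 1 | 0
  42 | 1000000111110110100 | 1 | 1
  43 | 0000001111101101001 | 0 | 0
  44 | 0000011111011010010 | 0 | 1
  45 | 0000111110110100101 | 0 | 1
  46 | 0001111101101001011 | 0 | 1
  47 | 0011111011010010111 | 0 | 0
  48 | 0111110110100101110 | 0 | 1
  49 | 1111101101001011101 | 1 | 1
  50 | 1111011010010111011 | 1 | 0
  51 | 1110110100101110110 | 1 | 0
  52 | 1101101001011101100 | 1 | 0
  53 | 1011010010111011000 | 1 | 1
  54 | 0110100101110110001 | 0 | 0
  55 | 1101001011101100010 | 1 | 0
  56 | 1010010111011000100 | 1 | 1
  57 | 0100101110110001001 | 0 | 1
  58 | 1001011101100010011 | 1 | 0
  59 | 0010111011000100110 | 0 | 0
  60 | 0101110110001001100 | 0 | 0
  61 | 1011101100010011000 | 1 | 0
  62 | 0111011000100110000 | 0 | 1
  63 | 1110110001001100001 | 1 | 0
  64 | 1101100010011000010 | 1 | 0
  65 | 1011000100110000100 | 1 | 0
  66 | 0110001001100001000 | 0 | 0

0101110000111101110000100110000100100000011000000111110110100101110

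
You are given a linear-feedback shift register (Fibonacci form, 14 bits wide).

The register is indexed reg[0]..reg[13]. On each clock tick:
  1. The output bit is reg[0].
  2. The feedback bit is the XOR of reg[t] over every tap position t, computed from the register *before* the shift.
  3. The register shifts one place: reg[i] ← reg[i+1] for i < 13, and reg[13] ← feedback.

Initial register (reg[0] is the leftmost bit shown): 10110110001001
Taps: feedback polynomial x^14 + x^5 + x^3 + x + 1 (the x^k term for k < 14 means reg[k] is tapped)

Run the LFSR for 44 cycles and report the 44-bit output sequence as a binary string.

step | reg (before) | out | fb
   0 | 10110110001001 | 1 | 1
   1 | 01101100010011 | 0 | 0
   2 | 11011000100110 | 1 | 1
   3 | 10110001001101 | 1 | 0
   4 | 01100010011010 | 0 | 1
   5 | 11000100110101 | 1 | 1
   6 | 10001001101011 | 1 | 1
   7 | 00010011010111 | 0 | 1
   8 | 00100110101111 | 0 | 1
   9 | 01001101011111 | 0 | 0
  10 | 10011010111110 | 1 | 0
  11 | 00110101111100 | 0 | 0
  12 | 01101011111000 | 0 | 1
  13 | 11010111110001 | 1 | 0
  14 | 10101111100010 | 1 | 0
  15 | 01011111000100 | 0 | 1
  16 | 10111110001001 | 1 | 1
  17 | 01111100010011 | 0 | 1
  18 | 11111000100111 | 1 | 1
  19 | 11110001001111 | 1 | 1
  20 | 11100010011111 | 1 | 0
  21 | 11000100111110 | 1 | 1
  22 | 10001001111101 | 1 | 1
  23 | 00010011111011 | 0 | 1
  24 | 00100111110111 | 0 | 1
  25 | 01001111101111 | 0 | 0
  26 | 10011111011110 | 1 | 1
  27 | 00111110111101 | 0 | 0
  28 | 01111101111010 | 0 | 1
  29 | 11111011110101 | 1 | 1
  30 | 11110111101011 | 1 | 0
  31 | 11101111010110 | 1 | 1
  32 | 11011110101101 | 1 | 0
  33 | 10111101011010 | 1 | 1
  34 | 01111010110101 | 0 | 0
  35 | 11110101101010 | 1 | 0
  36 | 11101011010100 | 1 | 0
  37 | 11010110101000 | 1 | 0
  38 | 10101101010000 | 1 | 0
  39 | 01011010100000 | 0 | 0
  40 | 10110101000000 | 1 | 1
  41 | 01101010000001 | 0 | 1
  42 | 11010100000011 | 1 | 0
  43 | 10101000000110 | 1 | 1

10110110001001101011111000100111110111101011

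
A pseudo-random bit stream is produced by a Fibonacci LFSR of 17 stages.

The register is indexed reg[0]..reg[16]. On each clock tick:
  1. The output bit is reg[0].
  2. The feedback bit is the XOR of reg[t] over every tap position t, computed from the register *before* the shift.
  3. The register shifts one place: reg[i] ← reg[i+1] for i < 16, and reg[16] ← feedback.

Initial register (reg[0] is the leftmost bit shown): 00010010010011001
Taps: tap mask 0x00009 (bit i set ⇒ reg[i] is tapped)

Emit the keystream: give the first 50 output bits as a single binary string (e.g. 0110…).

step | reg (before) | out | fb
   0 | 00010010010011001 | 0 | 1
   1 | 00100100100110011 | 0 | 0
   2 | 01001001001100110 | 0 | 0
   3 | 10010010011001100 | 1 | 0
   4 | 00100100110011000 | 0 | 0
   5 | 01001001100110000 | 0 | 0
   6 | 10010011001100000 | 1 | 0
   7 | 00100110011000000 | 0 | 0
   8 | 01001100110000000 | 0 | 0
   9 | 10011001100000000 | 1 | 0
  10 | 00110011000000000 | 0 | 1
  11 | 01100110000000001 | 0 | 0
  12 | 11001100000000010 | 1 | 1
  13 | 10011000000000101 | 1 | 0
  14 | 00110000000001010 | 0 | 1
  15 | 01100000000010101 | 0 | 0
  16 | 11000000000101010 | 1 | 1
  17 | 10000000001010101 | 1 | 1
  18 | 00000000010101011 | 0 | 0
  19 | 00000000101010110 | 0 | 0
  20 | 00000001010101100 | 0 | 0
  21 | 00000010101011000 | 0 | 0
  22 | 00000101010110000 | 0 | 0
  23 | 00001010101100000 | 0 | 0
  24 | 00010101011000000 | 0 | 1
  25 | 00101010110000001 | 0 | 0
  26 | 01010101100000010 | 0 | 1
  27 | 10101011000000101 | 1 | 1
  28 | 01010110000001011 | 0 | 1
  29 | 10101100000010111 | 1 | 1
  30 | 01011000000101111 | 0 | 1
  31 | 10110000001011111 | 1 | 0
  32 | 01100000010111110 | 0 | 0
  33 | 11000000101111100 | 1 | 1
  34 | 10000001011111001 | 1 | 1
  35 | 00000010111110011 | 0 | 0
  36 | 00000101111100110 | 0 | 0
  37 | 00001011111001100 | 0 | 0
  38 | 00010111110011000 | 0 | 1
  39 | 00101111100110001 | 0 | 0
  40 | 01011111001100010 | 0 | 1
  41 | 10111110011000101 | 1 | 0
  42 | 01111100110001010 | 0 | 1
  43 | 11111001100010101 | 1 | 0
  44 | 11110011000101010 | 1 | 0
  45 | 11100110001010100 | 1 | 1
  46 | 11001100010101001 | 1 | 1
  47 | 10011000101010011 | 1 | 0
  48 | 00110001010100110 | 0 | 1
  49 | 01100010101001101 | 0 | 0

00010010010011001100000000010101011000000101111100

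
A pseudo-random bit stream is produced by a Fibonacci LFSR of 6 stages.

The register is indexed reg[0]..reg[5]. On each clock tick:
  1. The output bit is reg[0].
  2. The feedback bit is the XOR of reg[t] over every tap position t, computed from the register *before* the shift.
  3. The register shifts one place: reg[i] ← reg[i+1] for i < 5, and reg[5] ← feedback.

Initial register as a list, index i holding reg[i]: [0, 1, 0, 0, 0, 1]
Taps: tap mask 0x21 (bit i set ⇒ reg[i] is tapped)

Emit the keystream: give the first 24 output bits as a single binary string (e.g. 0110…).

010001100001000001111110

k : reg_k → out_k, fb_k
0: 010001 → 0, fb=1
1: 100011 → 1, fb=0
2: 000110 → 0, fb=0
3: 001100 → 0, fb=0
4: 011000 → 0, fb=0
5: 110000 → 1, fb=1
6: 100001 → 1, fb=0
7: 000010 → 0, fb=0
8: 000100 → 0, fb=0
9: 001000 → 0, fb=0
10: 010000 → 0, fb=0
11: 100000 → 1, fb=1
12: 000001 → 0, fb=1
13: 000011 → 0, fb=1
14: 000111 → 0, fb=1
15: 001111 → 0, fb=1
16: 011111 → 0, fb=1
17: 111111 → 1, fb=0
18: 111110 → 1, fb=1
19: 111101 → 1, fb=0
20: 111010 → 1, fb=1
21: 110101 → 1, fb=0
22: 101010 → 1, fb=1
23: 010101 → 0, fb=1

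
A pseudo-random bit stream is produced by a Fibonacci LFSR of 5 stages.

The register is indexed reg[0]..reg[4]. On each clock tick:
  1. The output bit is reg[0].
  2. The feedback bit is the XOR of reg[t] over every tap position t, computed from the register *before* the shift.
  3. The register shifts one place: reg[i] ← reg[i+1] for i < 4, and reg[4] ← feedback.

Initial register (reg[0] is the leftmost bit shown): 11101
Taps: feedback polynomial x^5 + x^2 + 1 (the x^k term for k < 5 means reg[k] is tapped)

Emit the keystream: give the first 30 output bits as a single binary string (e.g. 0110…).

111010100001001011001111100011

step | reg (before) | out | fb
   0 | 11101 | 1 | 0
   1 | 11010 | 1 | 1
   2 | 10101 | 1 | 0
   3 | 01010 | 0 | 0
   4 | 10100 | 1 | 0
   5 | 01000 | 0 | 0
   6 | 10000 | 1 | 1
   7 | 00001 | 0 | 0
   8 | 00010 | 0 | 0
   9 | 00100 | 0 | 1
  10 | 01001 | 0 | 0
  11 | 10010 | 1 | 1
  12 | 00101 | 0 | 1
  13 | 01011 | 0 | 0
  14 | 10110 | 1 | 0
  15 | 01100 | 0 | 1
  16 | 11001 | 1 | 1
  17 | 10011 | 1 | 1
  18 | 00111 | 0 | 1
  19 | 01111 | 0 | 1
  20 | 11111 | 1 | 0
  21 | 11110 | 1 | 0
  22 | 11100 | 1 | 0
  23 | 11000 | 1 | 1
  24 | 10001 | 1 | 1
  25 | 00011 | 0 | 0
  26 | 00110 | 0 | 1
  27 | 01101 | 0 | 1
  28 | 11011 | 1 | 1
  29 | 10111 | 1 | 0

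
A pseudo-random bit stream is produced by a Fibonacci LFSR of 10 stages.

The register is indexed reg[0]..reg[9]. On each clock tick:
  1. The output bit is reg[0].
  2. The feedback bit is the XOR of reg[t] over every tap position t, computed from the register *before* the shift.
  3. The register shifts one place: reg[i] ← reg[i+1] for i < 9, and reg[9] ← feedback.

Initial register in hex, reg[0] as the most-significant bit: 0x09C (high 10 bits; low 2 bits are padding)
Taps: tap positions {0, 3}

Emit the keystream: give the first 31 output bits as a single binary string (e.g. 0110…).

tick  register→output (feedback)
  0  0000100111→0 (0)
  1  0001001110→0 (1)
  2  0010011101→0 (0)
  3  0100111010→0 (0)
  4  1001110100→1 (0)
  5  0011101000→0 (1)
  6  0111010001→0 (1)
  7  1110100011→1 (1)
  8  1101000111→1 (0)
  9  1010001110→1 (1)
 10  0100011101→0 (0)
 11  1000111010→1 (1)
 12  0001110101→0 (1)
 13  0011101011→0 (1)
 14  0111010111→0 (1)
 15  1110101111→1 (1)
 16  1101011111→1 (0)
 17  1010111110→1 (1)
 18  0101111101→0 (1)
 19  1011111011→1 (0)
 20  0111110110→0 (1)
 21  1111101101→1 (0)
 22  1111011010→1 (0)
 23  1110110100→1 (1)
 24  1101101001→1 (0)
 25  1011010010→1 (0)
 26  0110100100→0 (0)
 27  1101001000→1 (0)
 28  1010010000→1 (1)
 29  0100100001→0 (0)
 30  1001000010→1 (0)

0000100111010001110101111101101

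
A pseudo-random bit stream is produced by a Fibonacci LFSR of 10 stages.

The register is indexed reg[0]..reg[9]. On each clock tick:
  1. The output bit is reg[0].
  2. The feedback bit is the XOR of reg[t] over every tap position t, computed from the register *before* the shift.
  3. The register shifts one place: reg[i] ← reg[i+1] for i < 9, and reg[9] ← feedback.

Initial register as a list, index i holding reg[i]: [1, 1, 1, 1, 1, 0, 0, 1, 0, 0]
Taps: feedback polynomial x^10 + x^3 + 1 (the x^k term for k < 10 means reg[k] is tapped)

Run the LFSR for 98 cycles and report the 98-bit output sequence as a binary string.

11111001000011000101101110100001101010110011110010110110010000010001001001100000010110001010011101

tick  register→output (feedback)
  0  1111100100→1 (0)
  1  1111001000→1 (0)
  2  1110010000→1 (1)
  3  1100100001→1 (1)
  4  1001000011→1 (0)
  5  0010000110→0 (0)
  6  0100001100→0 (0)
  7  1000011000→1 (1)
  8  0000110001→0 (0)
  9  0001100010→0 (1)
 10  0011000101→0 (1)
 11  0110001011→0 (0)
 12  1100010110→1 (1)
 13  1000101101→1 (1)
 14  0001011011→0 (1)
 15  0010110111→0 (0)
 16  0101101110→0 (1)
 17  1011011101→1 (0)
 18  0110111010→0 (0)
 19  1101110100→1 (0)
 20  1011101000→1 (0)
 21  0111010000→0 (1)
 22  1110100001→1 (1)
 23  1101000011→1 (0)
 24  1010000110→1 (1)
 25  0100001101→0 (0)
 26  1000011010→1 (1)
 27  0000110101→0 (0)
 28  0001101010→0 (1)
 29  0011010101→0 (1)
 30  0110101011→0 (0)
 31  1101010110→1 (0)
 32  1010101100→1 (1)
 33  0101011001→0 (1)
 34  1010110011→1 (1)
 35  0101100111→0 (1)
 36  1011001111→1 (0)
 37  0110011110→0 (0)
 38  1100111100→1 (1)
 39  1001111001→1 (0)
 40  0011110010→0 (1)
 41  0111100101→0 (1)
 42  1111001011→1 (0)
 43  1110010110→1 (1)
 44  1100101101→1 (1)
 45  1001011011→1 (0)
 46  0010110110→0 (0)
 47  0101101100→0 (1)
 48  1011011001→1 (0)
 49  0110110010→0 (0)
 50  1101100100→1 (0)
 51  1011001000→1 (0)
 52  0110010000→0 (0)
 53  1100100000→1 (1)
 54  1001000001→1 (0)
 55  0010000010→0 (0)
 56  0100000100→0 (0)
 57  1000001000→1 (1)
 58  0000010001→0 (0)
 59  0000100010→0 (0)
 60  0001000100→0 (1)
 61  0010001001→0 (0)
 62  0100010010→0 (0)
 63  1000100100→1 (1)
 64  0001001001→0 (1)
 65  0010010011→0 (0)
 66  0100100110→0 (0)
 67  1001001100→1 (0)
 68  0010011000→0 (0)
 69  0100110000→0 (0)
 70  1001100000→1 (0)
 71  0011000000→0 (1)
 72  0110000001→0 (0)
 73  1100000010→1 (1)
 74  1000000101→1 (1)
 75  0000001011→0 (0)
 76  0000010110→0 (0)
 77  0000101100→0 (0)
 78  0001011000→0 (1)
 79  0010110001→0 (0)
 80  0101100010→0 (1)
 81  1011000101→1 (0)
 82  0110001010→0 (0)
 83  1100010100→1 (1)
 84  1000101001→1 (1)
 85  0001010011→0 (1)
 86  0010100111→0 (0)
 87  0101001110→0 (1)
 88  1010011101→1 (1)
 89  0100111011→0 (0)
 90  1001110110→1 (0)
 91  0011101100→0 (1)
 92  0111011001→0 (1)
 93  1110110011→1 (1)
 94  1101100111→1 (0)
 95  1011001110→1 (0)
 96  0110011100→0 (0)
 97  1100111000→1 (1)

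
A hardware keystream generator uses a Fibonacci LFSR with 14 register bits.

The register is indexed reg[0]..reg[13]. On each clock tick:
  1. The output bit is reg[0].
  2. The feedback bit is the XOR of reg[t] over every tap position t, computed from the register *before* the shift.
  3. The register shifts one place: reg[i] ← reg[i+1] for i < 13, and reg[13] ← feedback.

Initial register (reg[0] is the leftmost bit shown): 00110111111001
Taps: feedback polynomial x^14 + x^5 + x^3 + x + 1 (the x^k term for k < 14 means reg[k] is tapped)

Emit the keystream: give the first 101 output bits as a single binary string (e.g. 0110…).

00110111111001000110111000001000000011010110011101000001111011111100001011011000001010101011000111110

k : reg_k → out_k, fb_k
0: 00110111111001 → 0, fb=0
1: 01101111110010 → 0, fb=0
2: 11011111100100 → 1, fb=0
3: 10111111001000 → 1, fb=1
4: 01111110010001 → 0, fb=1
5: 11111100100011 → 1, fb=0
6: 11111001000110 → 1, fb=1
7: 11110010001101 → 1, fb=1
8: 11100100011011 → 1, fb=1
9: 11001000110111 → 1, fb=0
10: 10010001101110 → 1, fb=0
11: 00100011011100 → 0, fb=0
12: 01000110111000 → 0, fb=0
13: 10001101110000 → 1, fb=0
14: 00011011100000 → 0, fb=1
15: 00110111000001 → 0, fb=0
16: 01101110000010 → 0, fb=0
17: 11011100000100 → 1, fb=0
18: 10111000001000 → 1, fb=0
19: 01110000010000 → 0, fb=0
20: 11100000100000 → 1, fb=0
21: 11000001000000 → 1, fb=0
22: 10000010000000 → 1, fb=1
23: 00000100000001 → 0, fb=1
24: 00001000000011 → 0, fb=0
25: 00010000000110 → 0, fb=1
26: 00100000001101 → 0, fb=0
27: 01000000011010 → 0, fb=1
28: 10000000110101 → 1, fb=1
29: 00000001101011 → 0, fb=0
30: 00000011010110 → 0, fb=0
31: 00000110101100 → 0, fb=1
32: 00001101011001 → 0, fb=1
33: 00011010110011 → 0, fb=1
34: 00110101100111 → 0, fb=0
35: 01101011001110 → 0, fb=1
36: 11010110011101 → 1, fb=0
37: 10101100111010 → 1, fb=0
38: 01011001110100 → 0, fb=0
39: 10110011101000 → 1, fb=0
40: 01100111010000 → 0, fb=0
41: 11001110100000 → 1, fb=1
42: 10011101000001 → 1, fb=1
43: 00111010000011 → 0, fb=1
44: 01110100000111 → 0, fb=1
45: 11101000001111 → 1, fb=0
46: 11010000011110 → 1, fb=1
47: 10100000111101 → 1, fb=1
48: 01000001111011 → 0, fb=1
49: 10000011110111 → 1, fb=1
50: 00000111101111 → 0, fb=1
51: 00001111011111 → 0, fb=1
52: 00011110111111 → 0, fb=0
53: 00111101111110 → 0, fb=0
54: 01111011111100 → 0, fb=0
55: 11110111111000 → 1, fb=0
56: 11101111110000 → 1, fb=1
57: 11011111100001 → 1, fb=0
58: 10111111000010 → 1, fb=1
59: 01111110000101 → 0, fb=1
60: 11111100001011 → 1, fb=0
61: 11111000010110 → 1, fb=1
62: 11110000101101 → 1, fb=1
63: 11100001011011 → 1, fb=0
64: 11000010110110 → 1, fb=0
65: 10000101101100 → 1, fb=0
66: 00001011011000 → 0, fb=0
67: 00010110110000 → 0, fb=0
68: 00101101100000 → 0, fb=1
69: 01011011000001 → 0, fb=0
70: 10110110000010 → 1, fb=1
71: 01101100000101 → 0, fb=0
72: 11011000001010 → 1, fb=1
73: 10110000010101 → 1, fb=0
74: 01100000101010 → 0, fb=1
75: 11000001010101 → 1, fb=0
76: 10000010101010 → 1, fb=1
77: 00000101010101 → 0, fb=1
78: 00001010101011 → 0, fb=0
79: 00010101010110 → 0, fb=0
80: 00101010101100 → 0, fb=0
81: 01010101011000 → 0, fb=1
82: 10101010110001 → 1, fb=1
83: 01010101100011 → 0, fb=1
84: 10101011000111 → 1, fb=1
85: 01010110001111 → 0, fb=1
86: 10101100011111 → 1, fb=0
87: 01011000111110 → 0, fb=0
88: 10110001111100 → 1, fb=0
89: 01100011111000 → 0, fb=1
90: 11000111110001 → 1, fb=1
91: 10001111100011 → 1, fb=0
92: 00011111000110 → 0, fb=0
93: 00111110001100 → 0, fb=0
94: 01111100011000 → 0, fb=1
95: 11111000110001 → 1, fb=1
96: 11110001100011 → 1, fb=1
97: 11100011000111 → 1, fb=0
98: 11000110001110 → 1, fb=1
99: 10001100011101 → 1, fb=0
100: 00011000111010 → 0, fb=1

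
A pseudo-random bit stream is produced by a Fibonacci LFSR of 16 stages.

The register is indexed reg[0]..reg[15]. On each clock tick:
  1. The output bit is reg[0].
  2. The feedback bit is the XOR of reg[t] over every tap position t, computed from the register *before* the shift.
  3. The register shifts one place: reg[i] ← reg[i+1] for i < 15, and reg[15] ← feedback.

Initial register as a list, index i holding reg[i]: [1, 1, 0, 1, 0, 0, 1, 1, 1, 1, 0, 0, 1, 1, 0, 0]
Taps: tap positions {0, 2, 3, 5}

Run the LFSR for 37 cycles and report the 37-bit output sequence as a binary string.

1101001111001100011110110001000100101

step | reg (before) | out | fb
   0 | 1101001111001100 | 1 | 0
   1 | 1010011110011000 | 1 | 1
   2 | 0100111100110001 | 0 | 1
   3 | 1001111001100011 | 1 | 1
   4 | 0011110011000111 | 0 | 1
   5 | 0111100110001111 | 0 | 0
   6 | 1111001100011110 | 1 | 1
   7 | 1110011000111101 | 1 | 1
   8 | 1100110001111011 | 1 | 0
   9 | 1001100011110110 | 1 | 0
  10 | 0011000111101100 | 0 | 0
  11 | 0110001111011000 | 0 | 1
  12 | 1100011110110001 | 1 | 0
  13 | 1000111101100010 | 1 | 0
  14 | 0001111011000100 | 0 | 0
  15 | 0011110110001000 | 0 | 1
  16 | 0111101100010001 | 0 | 0
  17 | 1111011000100010 | 1 | 0
  18 | 1110110001000100 | 1 | 1
  19 | 1101100010001001 | 1 | 0
  20 | 1011000100010010 | 1 | 1
  21 | 0110001000100101 | 0 | 1
  22 | 1100010001001011 | 1 | 0
  23 | 1000100010010110 | 1 | 1
  24 | 0001000100101101 | 0 | 1
  25 | 0010001001011011 | 0 | 1
  26 | 0100010010110111 | 0 | 1
  27 | 1000100101101111 | 1 | 1
  28 | 0001001011011111 | 0 | 1
  29 | 0010010110111111 | 0 | 0
  30 | 0100101101111110 | 0 | 0
  31 | 1001011011111100 | 1 | 1
  32 | 0010110111111001 | 0 | 0
  33 | 0101101111110010 | 0 | 1
  34 | 1011011111100101 | 1 | 0
  35 | 0110111111001010 | 0 | 0
  36 | 1101111110010100 | 1 | 1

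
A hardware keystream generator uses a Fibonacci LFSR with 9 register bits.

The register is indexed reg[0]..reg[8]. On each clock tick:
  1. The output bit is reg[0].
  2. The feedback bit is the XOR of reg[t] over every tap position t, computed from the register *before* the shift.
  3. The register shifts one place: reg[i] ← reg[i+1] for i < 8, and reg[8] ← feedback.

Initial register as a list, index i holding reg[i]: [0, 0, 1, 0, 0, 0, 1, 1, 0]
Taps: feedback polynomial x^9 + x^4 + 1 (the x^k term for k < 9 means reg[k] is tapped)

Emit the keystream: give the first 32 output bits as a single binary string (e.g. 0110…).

00100011000010011100101010110000

k : reg_k → out_k, fb_k
0: 001000110 → 0, fb=0
1: 010001100 → 0, fb=0
2: 100011000 → 1, fb=0
3: 000110000 → 0, fb=1
4: 001100001 → 0, fb=0
5: 011000010 → 0, fb=0
6: 110000100 → 1, fb=1
7: 100001001 → 1, fb=1
8: 000010011 → 0, fb=1
9: 000100111 → 0, fb=0
10: 001001110 → 0, fb=0
11: 010011100 → 0, fb=1
12: 100111001 → 1, fb=0
13: 001110010 → 0, fb=1
14: 011100101 → 0, fb=0
15: 111001010 → 1, fb=1
16: 110010101 → 1, fb=0
17: 100101010 → 1, fb=1
18: 001010101 → 0, fb=1
19: 010101011 → 0, fb=0
20: 101010110 → 1, fb=0
21: 010101100 → 0, fb=0
22: 101011000 → 1, fb=0
23: 010110000 → 0, fb=1
24: 101100001 → 1, fb=1
25: 011000011 → 0, fb=0
26: 110000110 → 1, fb=1
27: 100001101 → 1, fb=1
28: 000011011 → 0, fb=1
29: 000110111 → 0, fb=1
30: 001101111 → 0, fb=0
31: 011011110 → 0, fb=1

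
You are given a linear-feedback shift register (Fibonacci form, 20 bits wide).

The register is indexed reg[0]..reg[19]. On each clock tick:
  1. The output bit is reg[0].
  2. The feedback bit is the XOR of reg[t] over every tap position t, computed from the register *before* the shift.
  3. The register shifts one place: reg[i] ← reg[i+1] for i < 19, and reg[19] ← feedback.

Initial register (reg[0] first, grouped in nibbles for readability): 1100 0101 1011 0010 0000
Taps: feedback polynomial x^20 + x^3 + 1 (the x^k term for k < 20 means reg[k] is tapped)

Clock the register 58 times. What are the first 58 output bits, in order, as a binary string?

tick  register→output (feedback)
  0  11000101101100100000→1 (1)
  1  10001011011001000001→1 (1)
  2  00010110110010000011→0 (1)
  3  00101101100100000111→0 (0)
  4  01011011001000001110→0 (1)
  5  10110110010000011101→1 (0)
  6  01101100100000111010→0 (0)
  7  11011001000001110100→1 (0)
  8  10110010000011101000→1 (0)
  9  01100100000111010000→0 (0)
 10  11001000001110100000→1 (1)
 11  10010000011101000001→1 (0)
 12  00100000111010000010→0 (0)
 13  01000001110100000100→0 (0)
 14  10000011101000001000→1 (1)
 15  00000111010000010001→0 (0)
 16  00001110100000100010→0 (0)
 17  00011101000001000100→0 (1)
 18  00111010000010001001→0 (1)
 19  01110100000100010011→0 (1)
 20  11101000001000100111→1 (1)
 21  11010000010001001111→1 (0)
 22  10100000100010011110→1 (1)
 23  01000001000100111101→0 (0)
 24  10000010001001111010→1 (1)
 25  00000100010011110101→0 (0)
 26  00001000100111101010→0 (0)
 27  00010001001111010100→0 (1)
 28  00100010011110101001→0 (0)
 29  01000100111101010010→0 (0)
 30  10001001111010100100→1 (1)
 31  00010011110101001001→0 (1)
 32  00100111101010010011→0 (0)
 33  01001111010100100110→0 (0)
 34  10011110101001001100→1 (0)
 35  00111101010010011000→0 (1)
 36  01111010100100110001→0 (1)
 37  11110101001001100011→1 (0)
 38  11101010010011000110→1 (1)
 39  11010100100110001101→1 (0)
 40  10101001001100011010→1 (1)
 41  01010010011000110101→0 (1)
 42  10100100110001101011→1 (1)
 43  01001001100011010111→0 (0)
 44  10010011000110101110→1 (0)
 45  00100110001101011100→0 (0)
 46  01001100011010111000→0 (0)
 47  10011000110101110000→1 (0)
 48  00110001101011100000→0 (1)
 49  01100011010111000001→0 (0)
 50  11000110101110000010→1 (1)
 51  10001101011100000101→1 (1)
 52  00011010111000001011→0 (1)
 53  00110101110000010111→0 (1)
 54  01101011100000101111→0 (0)
 55  11010111000001011110→1 (0)
 56  10101110000010111100→1 (1)
 57  01011100000101111001→0 (1)

1100010110110010000011101000001000100111101010010011000110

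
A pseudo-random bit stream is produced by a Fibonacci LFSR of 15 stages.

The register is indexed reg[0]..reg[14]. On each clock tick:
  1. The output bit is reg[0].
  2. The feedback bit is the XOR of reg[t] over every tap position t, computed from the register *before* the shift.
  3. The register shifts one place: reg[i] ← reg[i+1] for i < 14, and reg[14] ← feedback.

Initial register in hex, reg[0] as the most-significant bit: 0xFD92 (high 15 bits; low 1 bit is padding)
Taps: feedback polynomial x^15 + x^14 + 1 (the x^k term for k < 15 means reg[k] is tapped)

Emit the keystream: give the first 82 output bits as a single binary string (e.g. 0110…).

1111110110010010101011011100011001101101000010001001001111100001110001010111110100

tick  register→output (feedback)
  0  111111011001001→1 (0)
  1  111110110010010→1 (1)
  2  111101100100101→1 (0)
  3  111011001001010→1 (1)
  4  110110010010101→1 (0)
  5  101100100101010→1 (1)
  6  011001001010101→0 (1)
  7  110010010101011→1 (0)
  8  100100101010110→1 (1)
  9  001001010101101→0 (1)
 10  010010101011011→0 (1)
 11  100101010110111→1 (0)
 12  001010101101110→0 (0)
 13  010101011011100→0 (0)
 14  101010110111000→1 (1)
 15  010101101110001→0 (1)
 16  101011011100011→1 (0)
 17  010110111000110→0 (0)
 18  101101110001100→1 (1)
 19  011011100011001→0 (1)
 20  110111000110011→1 (0)
 21  101110001100110→1 (1)
 22  011100011001101→0 (1)
 23  111000110011011→1 (0)
 24  110001100110110→1 (1)
 25  100011001101101→1 (0)
 26  000110011011010→0 (0)
 27  001100110110100→0 (0)
 28  011001101101000→0 (0)
 29  110011011010000→1 (1)
 30  100110110100001→1 (0)
 31  001101101000010→0 (0)
 32  011011010000100→0 (0)
 33  110110100001000→1 (1)
 34  101101000010001→1 (0)
 35  011010000100010→0 (0)
 36  110100001000100→1 (1)
 37  101000010001001→1 (0)
 38  010000100010010→0 (0)
 39  100001000100100→1 (1)
 40  000010001001001→0 (1)
 41  000100010010011→0 (1)
 42  001000100100111→0 (1)
 43  010001001001111→0 (1)
 44  100010010011111→1 (0)
 45  000100100111110→0 (0)
 46  001001001111100→0 (0)
 47  010010011111000→0 (0)
 48  100100111110000→1 (1)
 49  001001111100001→0 (1)
 50  010011111000011→0 (1)
 51  100111110000111→1 (0)
 52  001111100001110→0 (0)
 53  011111000011100→0 (0)
 54  111110000111000→1 (1)
 55  111100001110001→1 (0)
 56  111000011100010→1 (1)
 57  110000111000101→1 (0)
 58  100001110001010→1 (1)
 59  000011100010101→0 (1)
 60  000111000101011→0 (1)
 61  001110001010111→0 (1)
 62  011100010101111→0 (1)
 63  111000101011111→1 (0)
 64  110001010111110→1 (1)
 65  100010101111101→1 (0)
 66  000101011111010→0 (0)
 67  001010111110100→0 (0)
 68  010101111101000→0 (0)
 69  101011111010000→1 (1)
 70  010111110100001→0 (1)
 71  101111101000011→1 (0)
 72  011111010000110→0 (0)
 73  111110100001100→1 (1)
 74  111101000011001→1 (0)
 75  111010000110010→1 (1)
 76  110100001100101→1 (0)
 77  101000011001010→1 (1)
 78  010000110010101→0 (1)
 79  100001100101011→1 (0)
 80  000011001010110→0 (0)
 81  000110010101100→0 (0)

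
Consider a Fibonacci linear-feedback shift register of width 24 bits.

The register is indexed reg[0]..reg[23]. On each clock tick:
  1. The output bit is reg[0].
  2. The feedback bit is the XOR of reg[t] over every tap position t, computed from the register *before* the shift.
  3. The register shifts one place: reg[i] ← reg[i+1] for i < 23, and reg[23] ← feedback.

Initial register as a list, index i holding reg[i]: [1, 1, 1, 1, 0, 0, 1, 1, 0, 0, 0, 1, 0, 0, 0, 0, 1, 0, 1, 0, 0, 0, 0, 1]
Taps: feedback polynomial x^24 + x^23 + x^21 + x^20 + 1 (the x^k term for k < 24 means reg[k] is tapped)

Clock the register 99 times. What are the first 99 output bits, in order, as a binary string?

111100110001000010100001011100111001001010010011110110011101100000011110101110011010010010000100010

step | reg (before) | out | fb
   0 | 111100110001000010100001 | 1 | 0
   1 | 111001100010000101000010 | 1 | 1
   2 | 110011000100001010000101 | 1 | 1
   3 | 100110001000010100001011 | 1 | 1
   4 | 001100010000101000010111 | 0 | 0
   5 | 011000100001010000101110 | 0 | 0
   6 | 110001000010100001011100 | 1 | 1
   7 | 100010000101000010111001 | 1 | 1
   8 | 000100001010000101110011 | 0 | 1
   9 | 001000010100001011100111 | 0 | 0
  10 | 010000101000010111001110 | 0 | 0
  11 | 100001010000101110011100 | 1 | 1
  12 | 000010100001011100111001 | 0 | 0
  13 | 000101000010111001110010 | 0 | 0
  14 | 001010000101110011100100 | 0 | 1
  15 | 010100001011100111001001 | 0 | 0
  16 | 101000010111001110010010 | 1 | 1
  17 | 010000101110011100100101 | 0 | 0
  18 | 100001011100111001001010 | 1 | 0
  19 | 000010111001110010010100 | 0 | 1
  20 | 000101110011100100101001 | 0 | 0
  21 | 001011100111001001010010 | 0 | 0
  22 | 010111001110010010100100 | 0 | 1
  23 | 101110011100100101001001 | 1 | 1
  24 | 011100111001001010010011 | 0 | 1
  25 | 111001110010010100100111 | 1 | 1
  26 | 110011100100101001001111 | 1 | 0
  27 | 100111001001010010011110 | 1 | 1
  28 | 001110010010100100111101 | 0 | 1
  29 | 011100100101001001111011 | 0 | 0
  30 | 111001001010010011110110 | 1 | 0
  31 | 110010010100100111101100 | 1 | 1
  32 | 100100101001001111011001 | 1 | 1
  33 | 001001010010011110110011 | 0 | 1
  34 | 010010100100111101100111 | 0 | 0
  35 | 100101001001111011001110 | 1 | 1
  36 | 001010010011110110011101 | 0 | 1
  37 | 010100100111101100111011 | 0 | 0
  38 | 101001001111011001110110 | 1 | 0
  39 | 010010011110110011101100 | 0 | 0
  40 | 100100111101100111011000 | 1 | 0
  41 | 001001111011001110110000 | 0 | 0
  42 | 010011110110011101100000 | 0 | 0
  43 | 100111101100111011000000 | 1 | 1
  44 | 001111011001110110000001 | 0 | 1
  45 | 011110110011101100000011 | 0 | 1
  46 | 111101100111011000000111 | 1 | 1
  47 | 111011001110110000001111 | 1 | 0
  48 | 110110011101100000011110 | 1 | 1
  49 | 101100111011000000111101 | 1 | 0
  50 | 011001110110000001111010 | 0 | 1
  51 | 110011101100000011110101 | 1 | 1
  52 | 100111011000000111101011 | 1 | 1
  53 | 001110110000001111010111 | 0 | 0
  54 | 011101100000011110101110 | 0 | 0
  55 | 111011000000111101011100 | 1 | 1
  56 | 110110000001111010111001 | 1 | 1
  57 | 101100000011110101110011 | 1 | 0
  58 | 011000000111101011100110 | 0 | 1
  59 | 110000001111010111001101 | 1 | 0
  60 | 100000011110101110011010 | 1 | 0
  61 | 000000111101011100110100 | 0 | 1
  62 | 000001111010111001101001 | 0 | 0
  63 | 000011110101110011010010 | 0 | 0
  64 | 000111101011100110100100 | 0 | 1
  65 | 001111010111001101001001 | 0 | 0
  66 | 011110101110011010010010 | 0 | 0
  67 | 111101011100110100100100 | 1 | 0
  68 | 111010111001101001001000 | 1 | 0
  69 | 110101110011010010010000 | 1 | 1
  70 | 101011100110100100100001 | 1 | 0
  71 | 010111001101001001000010 | 0 | 0
  72 | 101110011010010010000100 | 1 | 0
  73 | 011100110100100100001000 | 0 | 1
  74 | 111001101001001000010001 | 1 | 0
  75 | 110011010010010000100010 | 1 | 1
  76 | 100110100100100001000101 | 1 | 1
  77 | 001101001001000010001011 | 0 | 0
  78 | 011010010010000100010110 | 0 | 1
  79 | 110100100100001000101101 | 1 | 0
  80 | 101001001000010001011010 | 1 | 0
  81 | 010010010000100010110100 | 0 | 1
  82 | 100100100001000101101001 | 1 | 1
  83 | 001001000010001011010011 | 0 | 1
  84 | 010010000100010110100111 | 0 | 0
  85 | 100100001000101101001110 | 1 | 1
  86 | 001000010001011010011101 | 0 | 1
  87 | 010000100010110100111011 | 0 | 0
  88 | 100001000101101001110110 | 1 | 0
  89 | 000010001011010011101100 | 0 | 0
  90 | 000100010110100111011000 | 0 | 1
  91 | 001000101101001110110001 | 0 | 1
  92 | 010001011010011101100011 | 0 | 1
  93 | 100010110100111011000111 | 1 | 1
  94 | 000101101001110110001111 | 0 | 1
  95 | 001011010011101100011111 | 0 | 1
  96 | 010110100111011000111111 | 0 | 1
  97 | 101101001110110001111111 | 1 | 0
  98 | 011010011101100011111110 | 0 | 0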